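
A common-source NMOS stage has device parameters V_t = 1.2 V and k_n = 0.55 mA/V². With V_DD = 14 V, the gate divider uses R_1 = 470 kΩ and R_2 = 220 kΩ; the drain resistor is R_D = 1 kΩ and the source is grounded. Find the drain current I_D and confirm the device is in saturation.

I_D ≈ 2.9 mA

V_G = V_DD·R_2/(R_1+R_2) = 14×220/690 = 4.46 V. With the source grounded, V_GS = V_G = 4.46 V.
Assume saturation: I_D = (k_n/2)(V_GS − V_t)² = (0.55/2)×(4.46 − 1.2)² = 0.275×3.26² = 2.93 mA.
V_DS = V_DD − I_D·R_D = 14 − 2.93×1 = 11.1 V.
Saturation requires V_DS ≥ V_GS − V_t = 3.26 V; 11.1 ≥ 3.26 ✓.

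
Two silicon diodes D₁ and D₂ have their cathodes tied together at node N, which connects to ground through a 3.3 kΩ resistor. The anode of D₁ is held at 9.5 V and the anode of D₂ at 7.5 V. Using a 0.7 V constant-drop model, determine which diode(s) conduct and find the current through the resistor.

Assume both conduct. Then node N would need to be at both 9.5−0.7 = 8.8 V and 7.5−0.7 = 6.8 V, which is impossible.
Assume only D₁ conducts: V_N = 9.5 − 0.7 = 8.8 V, so I_R = 8.8/3.3 = 2.67 mA.
Check D₂: its anode-to-cathode voltage is 7.5 − 8.8 = -1.3 V < 0.7 V, so it is off. The assumption is consistent.

Only D₁ conducts; I_R ≈ 2.7 mA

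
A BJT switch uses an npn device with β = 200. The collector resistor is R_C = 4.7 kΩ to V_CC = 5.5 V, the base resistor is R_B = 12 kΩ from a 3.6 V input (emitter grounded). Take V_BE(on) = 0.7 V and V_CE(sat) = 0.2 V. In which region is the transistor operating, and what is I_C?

Assume active: I_B = (3.6 − 0.7)/12 = 0.242 mA, giving I_C = β·I_B = 48.3 mA.
But then V_CE = 5.5 − 48.3×4.7 = -222 V < V_CE(sat) = 0.2 V — impossible in the active region.
So the transistor is saturated. With V_CE = 0.2 V, I_C = (V_CC − 0.2)/R_C = 5.3/4.7 = 1.13 mA.
Check: β·I_B = 48.3 mA > I_C = 1.13 mA, confirming saturation.

saturation; I_C ≈ 1.1 mA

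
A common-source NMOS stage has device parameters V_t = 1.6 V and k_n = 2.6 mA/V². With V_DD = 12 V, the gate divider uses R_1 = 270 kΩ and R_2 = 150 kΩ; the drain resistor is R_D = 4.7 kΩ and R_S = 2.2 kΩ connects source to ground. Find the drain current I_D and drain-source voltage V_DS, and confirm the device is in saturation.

I_D ≈ 0.85 mA, V_DS ≈ 6.1 V

V_G = V_DD·R_2/(R_1+R_2) = 12×150/420 = 4.29 V.
Assume saturation: I_D = (k_n/2)(V_GS − V_t)² with V_GS = V_G − I_D·R_S = 4.29 − 2.2·I_D.
Substituting gives 6.29·I_D² − 16.4·I_D + 9.38 = 0, with roots I_D = 0.853 or 1.75 mA.
The root I_D = 1.75 mA gives V_GS = 0.44 V ≤ V_t, so take I_D = 0.853 mA.
Then V_GS = 2.41 V and V_DS = V_DD − I_D(R_D+R_S) = 12 − 0.853×6.9 = 6.12 V.
Saturation requires V_DS ≥ V_GS − V_t = 0.81 V; 6.12 ≥ 0.81 ✓.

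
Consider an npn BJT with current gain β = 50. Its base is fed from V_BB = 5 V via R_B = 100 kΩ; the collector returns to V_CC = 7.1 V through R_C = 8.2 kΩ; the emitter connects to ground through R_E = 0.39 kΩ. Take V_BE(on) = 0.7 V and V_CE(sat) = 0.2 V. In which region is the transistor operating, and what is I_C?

Assume active: I_B = (5 − 0.7)/(100 + 51×0.39) = 0.0359 mA, I_C = β·I_B = 1.79 mA.
Then V_CE = 7.1 − 1.79×8.2 − 1.83×0.39 = -8.32 V < 0.2 V — the active assumption fails.
Re-solve with V_CE = 0.2 V. KCL at the emitter: V_E/R_E = (V_BB−0.7−V_E)/R_B + (V_CC−0.2−V_E)/R_C, giving V_E = 0.328 V.
I_C = (V_CC − 0.2 − V_E)/R_C = (6.9 − 0.328)/8.2 = 0.801 mA.
Check: I_B = (4.3 − 0.328)/100 = 0.0397 mA, and β·I_B = 1.99 mA > I_C, confirming saturation.

saturation; I_C ≈ 0.8 mA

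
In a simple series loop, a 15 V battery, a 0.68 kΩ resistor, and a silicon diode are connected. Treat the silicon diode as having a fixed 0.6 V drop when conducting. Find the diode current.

I ≈ 21 mA

KVL around the loop: 15 = V_D + I·R = 0.6 + I × 0.68 kΩ.
So I = (15 − 0.6) / 0.68 kΩ = 14.4 / 0.68 = 21.2 mA.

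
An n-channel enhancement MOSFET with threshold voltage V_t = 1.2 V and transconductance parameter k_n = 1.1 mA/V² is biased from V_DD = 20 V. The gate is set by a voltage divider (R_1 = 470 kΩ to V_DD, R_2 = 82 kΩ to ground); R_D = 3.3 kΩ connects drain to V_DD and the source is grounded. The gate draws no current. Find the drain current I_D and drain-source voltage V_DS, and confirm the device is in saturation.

I_D ≈ 1.7 mA, V_DS ≈ 14 V

V_G = V_DD·R_2/(R_1+R_2) = 20×82/552 = 2.97 V. With the source grounded, V_GS = V_G = 2.97 V.
Assume saturation: I_D = (k_n/2)(V_GS − V_t)² = (1.1/2)×(2.97 − 1.2)² = 0.55×1.77² = 1.73 mA.
V_DS = V_DD − I_D·R_D = 20 − 1.73×3.3 = 14.3 V.
Saturation requires V_DS ≥ V_GS − V_t = 1.77 V; 14.3 ≥ 1.77 ✓.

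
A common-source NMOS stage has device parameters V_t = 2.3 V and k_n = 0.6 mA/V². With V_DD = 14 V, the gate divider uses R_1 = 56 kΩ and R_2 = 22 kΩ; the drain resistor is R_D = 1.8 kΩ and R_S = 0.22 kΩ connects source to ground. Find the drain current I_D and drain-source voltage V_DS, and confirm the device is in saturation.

V_G = V_DD·R_2/(R_1+R_2) = 14×22/78 = 3.95 V.
Assume saturation: I_D = (k_n/2)(V_GS − V_t)² with V_GS = V_G − I_D·R_S = 3.95 − 0.22·I_D.
Substituting gives 0.0145·I_D² − 1.22·I_D + 0.815 = 0, with roots I_D = 0.675 or 83.2 mA.
The root I_D = 83.2 mA gives V_GS = -14.4 V ≤ V_t, so take I_D = 0.675 mA.
Then V_GS = 3.8 V and V_DS = V_DD − I_D(R_D+R_S) = 14 − 0.675×2.02 = 12.6 V.
Saturation requires V_DS ≥ V_GS − V_t = 1.5 V; 12.6 ≥ 1.5 ✓.

I_D ≈ 0.68 mA, V_DS ≈ 13 V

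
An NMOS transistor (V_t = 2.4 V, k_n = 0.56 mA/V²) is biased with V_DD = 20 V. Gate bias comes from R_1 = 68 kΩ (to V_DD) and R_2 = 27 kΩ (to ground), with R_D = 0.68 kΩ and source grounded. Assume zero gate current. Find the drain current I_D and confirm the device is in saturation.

I_D ≈ 3 mA

V_G = V_DD·R_2/(R_1+R_2) = 20×27/95 = 5.68 V. With the source grounded, V_GS = V_G = 5.68 V.
Assume saturation: I_D = (k_n/2)(V_GS − V_t)² = (0.56/2)×(5.68 − 2.4)² = 0.28×3.28² = 3.02 mA.
V_DS = V_DD − I_D·R_D = 20 − 3.02×0.68 = 17.9 V.
Saturation requires V_DS ≥ V_GS − V_t = 3.28 V; 17.9 ≥ 3.28 ✓.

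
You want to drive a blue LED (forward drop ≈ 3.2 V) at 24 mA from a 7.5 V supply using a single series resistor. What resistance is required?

R ≈ 0.18 kΩ

The resistor drops V_S − V_D = 7.5 − 3.2 = 4.3 V at 24 mA.
R = 4.3 V / 24 mA = 0.179 kΩ.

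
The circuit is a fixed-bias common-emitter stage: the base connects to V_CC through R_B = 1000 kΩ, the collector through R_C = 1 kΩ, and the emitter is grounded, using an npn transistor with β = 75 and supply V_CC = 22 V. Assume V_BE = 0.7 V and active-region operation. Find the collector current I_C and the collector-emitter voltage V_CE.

I_C ≈ 1.6 mA, V_CE ≈ 20 V

Base loop: V_CC = I_B·R_B + V_BE, so I_B = (22 − 0.7)/1000 kΩ = 0.0213 mA.
In the active region I_C = β·I_B = 75 × 0.0213 = 1.6 mA.
Collector loop: V_CE = V_CC − I_C·R_C = 22 − 1.6×1 = 20.4 V.
Since V_CE = 20.4 V > V_CE(sat) ≈ 0.2 V, the transistor is in the active region as assumed.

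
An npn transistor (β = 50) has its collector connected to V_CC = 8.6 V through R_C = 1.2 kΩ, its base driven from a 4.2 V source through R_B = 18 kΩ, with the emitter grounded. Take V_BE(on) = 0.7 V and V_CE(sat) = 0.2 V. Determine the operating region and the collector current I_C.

Assume active: I_B = (4.2 − 0.7)/18 = 0.194 mA, giving I_C = β·I_B = 9.72 mA.
But then V_CE = 8.6 − 9.72×1.2 = -3.07 V < V_CE(sat) = 0.2 V — impossible in the active region.
So the transistor is saturated. With V_CE = 0.2 V, I_C = (V_CC − 0.2)/R_C = 8.4/1.2 = 7 mA.
Check: β·I_B = 9.72 mA > I_C = 7 mA, confirming saturation.

saturation; I_C ≈ 7 mA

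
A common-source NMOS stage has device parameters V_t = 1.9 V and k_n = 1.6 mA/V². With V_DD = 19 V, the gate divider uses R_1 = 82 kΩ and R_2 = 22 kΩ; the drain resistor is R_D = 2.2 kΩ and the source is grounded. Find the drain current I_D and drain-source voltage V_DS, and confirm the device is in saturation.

I_D ≈ 3.6 mA, V_DS ≈ 11 V

V_G = V_DD·R_2/(R_1+R_2) = 19×22/104 = 4.02 V. With the source grounded, V_GS = V_G = 4.02 V.
Assume saturation: I_D = (k_n/2)(V_GS − V_t)² = (1.6/2)×(4.02 − 1.9)² = 0.8×2.12² = 3.59 mA.
V_DS = V_DD − I_D·R_D = 19 − 3.59×2.2 = 11.1 V.
Saturation requires V_DS ≥ V_GS − V_t = 2.12 V; 11.1 ≥ 2.12 ✓.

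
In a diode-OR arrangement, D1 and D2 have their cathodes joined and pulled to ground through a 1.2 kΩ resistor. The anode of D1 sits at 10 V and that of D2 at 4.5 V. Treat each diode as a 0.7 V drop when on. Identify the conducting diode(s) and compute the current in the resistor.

Assume both conduct. Then node N would need to be at both 10−0.7 = 9.3 V and 4.5−0.7 = 3.8 V, which is impossible.
Assume only D1 conducts: V_N = 10 − 0.7 = 9.3 V, so I_R = 9.3/1.2 = 7.75 mA.
Check D2: its anode-to-cathode voltage is 4.5 − 9.3 = -4.8 V < 0.7 V, so it is off. The assumption is consistent.

Only D1 conducts; I_R ≈ 7.8 mA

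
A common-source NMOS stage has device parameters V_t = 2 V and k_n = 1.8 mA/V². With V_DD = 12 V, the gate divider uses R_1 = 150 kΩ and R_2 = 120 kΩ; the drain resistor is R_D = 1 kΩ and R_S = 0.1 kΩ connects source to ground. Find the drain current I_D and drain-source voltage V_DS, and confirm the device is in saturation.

V_G = V_DD·R_2/(R_1+R_2) = 12×120/270 = 5.33 V.
Assume saturation: I_D = (k_n/2)(V_GS − V_t)² with V_GS = V_G − I_D·R_S = 5.33 − 0.1·I_D.
Substituting gives 0.009·I_D² − 1.6·I_D + 10 = 0, with roots I_D = 6.49 or 171 mA.
The root I_D = 171 mA gives V_GS = -11.8 V ≤ V_t, so take I_D = 6.49 mA.
Then V_GS = 4.68 V and V_DS = V_DD − I_D(R_D+R_S) = 12 − 6.49×1.1 = 4.86 V.
Saturation requires V_DS ≥ V_GS − V_t = 2.68 V; 4.86 ≥ 2.68 ✓.

I_D ≈ 6.5 mA, V_DS ≈ 4.9 V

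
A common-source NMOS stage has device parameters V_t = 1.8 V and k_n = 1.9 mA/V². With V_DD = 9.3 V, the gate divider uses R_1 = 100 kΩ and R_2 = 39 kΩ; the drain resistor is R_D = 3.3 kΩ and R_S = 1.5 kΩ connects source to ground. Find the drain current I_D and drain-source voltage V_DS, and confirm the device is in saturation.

V_G = V_DD·R_2/(R_1+R_2) = 9.3×39/139 = 2.61 V.
Assume saturation: I_D = (k_n/2)(V_GS − V_t)² with V_GS = V_G − I_D·R_S = 2.61 − 1.5·I_D.
Substituting gives 2.14·I_D² − 3.31·I_D + 0.622 = 0, with roots I_D = 0.219 or 1.33 mA.
The root I_D = 1.33 mA gives V_GS = 0.618 V ≤ V_t, so take I_D = 0.219 mA.
Then V_GS = 2.28 V and V_DS = V_DD − I_D(R_D+R_S) = 9.3 − 0.219×4.8 = 8.25 V.
Saturation requires V_DS ≥ V_GS − V_t = 0.48 V; 8.25 ≥ 0.48 ✓.

I_D ≈ 0.22 mA, V_DS ≈ 8.2 V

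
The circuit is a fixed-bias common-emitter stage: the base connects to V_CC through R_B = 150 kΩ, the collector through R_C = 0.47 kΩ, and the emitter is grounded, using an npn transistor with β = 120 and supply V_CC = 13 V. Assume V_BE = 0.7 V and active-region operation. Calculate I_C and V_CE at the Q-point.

I_C ≈ 9.8 mA, V_CE ≈ 8.4 V

Base loop: V_CC = I_B·R_B + V_BE, so I_B = (13 − 0.7)/150 kΩ = 0.082 mA.
In the active region I_C = β·I_B = 120 × 0.082 = 9.84 mA.
Collector loop: V_CE = V_CC − I_C·R_C = 13 − 9.84×0.47 = 8.38 V.
Since V_CE = 8.38 V > V_CE(sat) ≈ 0.2 V, the transistor is in the active region as assumed.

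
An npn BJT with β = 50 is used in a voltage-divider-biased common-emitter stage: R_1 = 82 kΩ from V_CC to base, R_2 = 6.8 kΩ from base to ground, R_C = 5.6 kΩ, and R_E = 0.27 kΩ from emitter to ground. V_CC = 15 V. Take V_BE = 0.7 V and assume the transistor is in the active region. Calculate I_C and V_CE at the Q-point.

Thevenize the base divider: V_Th = V_CC·R_2/(R_1+R_2) = 15×6.8/88.8 = 1.15 V, R_Th = R_1‖R_2 = 6.28 kΩ.
Base-emitter loop: V_Th = I_B·R_Th + V_BE + (β+1)I_B·R_E, so I_B = (1.15 − 0.7) / (6.28 + 51×0.27) = 0.0224 mA.
I_C = β·I_B = 50×0.0224 = 1.12 mA, and I_E = (β+1)I_B = 1.14 mA.
V_CE = V_CC − I_C·R_C − I_E·R_E = 15 − 1.12×5.6 − 1.14×0.27 = 8.43 V.
V_CE = 8.43 V > 0.2 V confirms active-region operation.

I_C ≈ 1.1 mA, V_CE ≈ 8.4 V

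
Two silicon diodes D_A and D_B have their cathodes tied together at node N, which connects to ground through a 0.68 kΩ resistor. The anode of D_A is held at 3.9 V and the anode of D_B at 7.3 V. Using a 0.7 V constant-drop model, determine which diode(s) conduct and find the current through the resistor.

Only D_B conducts; I_R ≈ 9.7 mA

Assume both conduct. Then node N would need to be at both 3.9−0.7 = 3.2 V and 7.3−0.7 = 6.6 V, which is impossible.
Assume only D_B conducts: V_N = 7.3 − 0.7 = 6.6 V, so I_R = 6.6/0.68 = 9.71 mA.
Check D_A: its anode-to-cathode voltage is 3.9 − 6.6 = -2.7 V < 0.7 V, so it is off. The assumption is consistent.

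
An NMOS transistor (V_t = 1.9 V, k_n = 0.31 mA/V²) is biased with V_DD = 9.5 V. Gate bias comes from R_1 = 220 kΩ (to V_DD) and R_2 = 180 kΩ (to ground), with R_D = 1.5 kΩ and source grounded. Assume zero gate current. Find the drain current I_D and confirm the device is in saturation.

V_G = V_DD·R_2/(R_1+R_2) = 9.5×180/400 = 4.28 V. With the source grounded, V_GS = V_G = 4.28 V.
Assume saturation: I_D = (k_n/2)(V_GS − V_t)² = (0.31/2)×(4.28 − 1.9)² = 0.155×2.38² = 0.874 mA.
V_DS = V_DD − I_D·R_D = 9.5 − 0.874×1.5 = 8.19 V.
Saturation requires V_DS ≥ V_GS − V_t = 2.38 V; 8.19 ≥ 2.38 ✓.

I_D ≈ 0.87 mA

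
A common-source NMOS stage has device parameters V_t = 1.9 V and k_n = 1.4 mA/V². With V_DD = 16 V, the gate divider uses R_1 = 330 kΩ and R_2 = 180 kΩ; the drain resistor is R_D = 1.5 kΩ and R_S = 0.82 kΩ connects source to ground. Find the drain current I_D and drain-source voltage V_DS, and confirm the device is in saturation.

I_D ≈ 2.3 mA, V_DS ≈ 11 V

V_G = V_DD·R_2/(R_1+R_2) = 16×180/510 = 5.65 V.
Assume saturation: I_D = (k_n/2)(V_GS − V_t)² with V_GS = V_G − I_D·R_S = 5.65 − 0.82·I_D.
Substituting gives 0.471·I_D² − 5.3·I_D + 9.83 = 0, with roots I_D = 2.34 or 8.92 mA.
The root I_D = 8.92 mA gives V_GS = -1.67 V ≤ V_t, so take I_D = 2.34 mA.
Then V_GS = 3.73 V and V_DS = V_DD − I_D(R_D+R_S) = 16 − 2.34×2.32 = 10.6 V.
Saturation requires V_DS ≥ V_GS − V_t = 1.83 V; 10.6 ≥ 1.83 ✓.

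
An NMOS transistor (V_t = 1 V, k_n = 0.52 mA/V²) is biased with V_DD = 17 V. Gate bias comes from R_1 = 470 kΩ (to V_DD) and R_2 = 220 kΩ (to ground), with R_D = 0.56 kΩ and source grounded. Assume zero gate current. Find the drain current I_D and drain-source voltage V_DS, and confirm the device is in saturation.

I_D ≈ 5.1 mA, V_DS ≈ 14 V

V_G = V_DD·R_2/(R_1+R_2) = 17×220/690 = 5.42 V. With the source grounded, V_GS = V_G = 5.42 V.
Assume saturation: I_D = (k_n/2)(V_GS − V_t)² = (0.52/2)×(5.42 − 1)² = 0.26×4.42² = 5.08 mA.
V_DS = V_DD − I_D·R_D = 17 − 5.08×0.56 = 14.2 V.
Saturation requires V_DS ≥ V_GS − V_t = 4.42 V; 14.2 ≥ 4.42 ✓.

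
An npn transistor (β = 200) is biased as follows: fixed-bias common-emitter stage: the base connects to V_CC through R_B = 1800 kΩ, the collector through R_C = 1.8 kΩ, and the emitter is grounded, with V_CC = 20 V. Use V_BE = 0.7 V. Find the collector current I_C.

I_C ≈ 2.1 mA

Base loop: V_CC = I_B·R_B + V_BE, so I_B = (20 − 0.7)/1800 kΩ = 0.0107 mA.
In the active region I_C = β·I_B = 200 × 0.0107 = 2.14 mA.
Collector loop: V_CE = V_CC − I_C·R_C = 20 − 2.14×1.8 = 16.1 V.
Since V_CE = 16.1 V > V_CE(sat) ≈ 0.2 V, the transistor is in the active region as assumed.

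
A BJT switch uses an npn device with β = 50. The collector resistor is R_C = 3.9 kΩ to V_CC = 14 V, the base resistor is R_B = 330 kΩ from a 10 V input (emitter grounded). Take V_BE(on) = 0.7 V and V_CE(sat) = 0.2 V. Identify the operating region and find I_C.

Assume active. Base-emitter loop: I_B = (V_BB − V_BE)/R_B = (10 − 0.7)/330 = 0.0282 mA.
I_C = β·I_B = 50×0.0282 = 1.41 mA.
V_CE = V_CC − I_C·R_C = 14 − 1.41×3.9 = 8.5 V > V_CE(sat), so the active-region assumption holds.

active; I_C ≈ 1.4 mA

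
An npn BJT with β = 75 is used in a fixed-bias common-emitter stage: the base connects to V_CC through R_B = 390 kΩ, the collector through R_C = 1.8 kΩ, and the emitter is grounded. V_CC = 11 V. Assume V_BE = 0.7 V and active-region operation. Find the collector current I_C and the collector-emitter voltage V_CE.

I_C ≈ 2 mA, V_CE ≈ 7.4 V

Base loop: V_CC = I_B·R_B + V_BE, so I_B = (11 − 0.7)/390 kΩ = 0.0264 mA.
In the active region I_C = β·I_B = 75 × 0.0264 = 1.98 mA.
Collector loop: V_CE = V_CC − I_C·R_C = 11 − 1.98×1.8 = 7.43 V.
Since V_CE = 7.43 V > V_CE(sat) ≈ 0.2 V, the transistor is in the active region as assumed.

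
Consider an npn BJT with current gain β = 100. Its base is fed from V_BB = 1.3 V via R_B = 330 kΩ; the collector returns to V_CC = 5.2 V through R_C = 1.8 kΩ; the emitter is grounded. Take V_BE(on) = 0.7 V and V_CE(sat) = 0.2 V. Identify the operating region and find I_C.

active; I_C ≈ 0.18 mA

Assume active. Base-emitter loop: I_B = (V_BB − V_BE)/R_B = (1.3 − 0.7)/330 = 0.00182 mA.
I_C = β·I_B = 100×0.00182 = 0.182 mA.
V_CE = V_CC − I_C·R_C = 5.2 − 0.182×1.8 = 4.87 V > V_CE(sat), so the active-region assumption holds.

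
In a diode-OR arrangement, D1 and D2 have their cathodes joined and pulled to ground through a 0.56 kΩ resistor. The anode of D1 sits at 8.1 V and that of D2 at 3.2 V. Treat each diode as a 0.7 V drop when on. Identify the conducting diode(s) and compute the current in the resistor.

Only D1 conducts; I_R ≈ 13 mA

Assume both conduct. Then node N would need to be at both 8.1−0.7 = 7.4 V and 3.2−0.7 = 2.5 V, which is impossible.
Assume only D1 conducts: V_N = 8.1 − 0.7 = 7.4 V, so I_R = 7.4/0.56 = 13.2 mA.
Check D2: its anode-to-cathode voltage is 3.2 − 7.4 = -4.2 V < 0.7 V, so it is off. The assumption is consistent.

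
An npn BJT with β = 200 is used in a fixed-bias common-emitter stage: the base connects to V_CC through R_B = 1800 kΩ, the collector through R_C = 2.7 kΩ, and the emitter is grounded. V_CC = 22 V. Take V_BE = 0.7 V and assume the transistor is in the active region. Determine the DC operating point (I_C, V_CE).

Base loop: V_CC = I_B·R_B + V_BE, so I_B = (22 − 0.7)/1800 kΩ = 0.0118 mA.
In the active region I_C = β·I_B = 200 × 0.0118 = 2.37 mA.
Collector loop: V_CE = V_CC − I_C·R_C = 22 − 2.37×2.7 = 15.6 V.
Since V_CE = 15.6 V > V_CE(sat) ≈ 0.2 V, the transistor is in the active region as assumed.

I_C ≈ 2.4 mA, V_CE ≈ 16 V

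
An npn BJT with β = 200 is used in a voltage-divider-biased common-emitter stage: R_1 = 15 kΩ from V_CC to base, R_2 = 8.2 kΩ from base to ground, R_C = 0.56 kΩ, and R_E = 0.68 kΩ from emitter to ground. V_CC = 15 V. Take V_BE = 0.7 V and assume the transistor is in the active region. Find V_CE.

Thevenize the base divider: V_Th = V_CC·R_2/(R_1+R_2) = 15×8.2/23.2 = 5.3 V, R_Th = R_1‖R_2 = 5.3 kΩ.
Base-emitter loop: V_Th = I_B·R_Th + V_BE + (β+1)I_B·R_E, so I_B = (5.3 − 0.7) / (5.3 + 201×0.68) = 0.0324 mA.
I_C = β·I_B = 200×0.0324 = 6.48 mA, and I_E = (β+1)I_B = 6.51 mA.
V_CE = V_CC − I_C·R_C − I_E·R_E = 15 − 6.48×0.56 − 6.51×0.68 = 6.94 V.
V_CE = 6.94 V > 0.2 V confirms active-region operation.

V_CE ≈ 6.9 V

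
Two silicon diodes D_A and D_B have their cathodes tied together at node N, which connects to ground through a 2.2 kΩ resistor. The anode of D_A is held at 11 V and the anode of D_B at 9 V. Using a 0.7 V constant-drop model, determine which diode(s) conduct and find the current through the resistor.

Assume both conduct. Then node N would need to be at both 11−0.7 = 10.3 V and 9−0.7 = 8.3 V, which is impossible.
Assume only D_A conducts: V_N = 11 − 0.7 = 10.3 V, so I_R = 10.3/2.2 = 4.68 mA.
Check D_B: its anode-to-cathode voltage is 9 − 10.3 = -1.3 V < 0.7 V, so it is off. The assumption is consistent.

Only D_A conducts; I_R ≈ 4.7 mA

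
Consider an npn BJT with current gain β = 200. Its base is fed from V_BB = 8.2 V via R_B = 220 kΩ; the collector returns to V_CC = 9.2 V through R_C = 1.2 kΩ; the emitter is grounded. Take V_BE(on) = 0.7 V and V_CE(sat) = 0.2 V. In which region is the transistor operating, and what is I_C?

active; I_C ≈ 6.8 mA

Assume active. Base-emitter loop: I_B = (V_BB − V_BE)/R_B = (8.2 − 0.7)/220 = 0.0341 mA.
I_C = β·I_B = 200×0.0341 = 6.82 mA.
V_CE = V_CC − I_C·R_C = 9.2 − 6.82×1.2 = 1.02 V > V_CE(sat), so the active-region assumption holds.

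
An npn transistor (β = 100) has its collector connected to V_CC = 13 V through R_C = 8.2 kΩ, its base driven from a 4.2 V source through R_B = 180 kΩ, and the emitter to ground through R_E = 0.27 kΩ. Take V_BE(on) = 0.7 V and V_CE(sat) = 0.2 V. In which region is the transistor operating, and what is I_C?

saturation; I_C ≈ 1.5 mA

Assume active: I_B = (4.2 − 0.7)/(180 + 101×0.27) = 0.0169 mA, I_C = β·I_B = 1.69 mA.
Then V_CE = 13 − 1.69×8.2 − 1.71×0.27 = -1.31 V < 0.2 V — the active assumption fails.
Re-solve with V_CE = 0.2 V. KCL at the emitter: V_E/R_E = (V_BB−0.7−V_E)/R_B + (V_CC−0.2−V_E)/R_C, giving V_E = 0.413 V.
I_C = (V_CC − 0.2 − V_E)/R_C = (12.8 − 0.413)/8.2 = 1.51 mA.
Check: I_B = (3.5 − 0.413)/180 = 0.0172 mA, and β·I_B = 1.72 mA > I_C, confirming saturation.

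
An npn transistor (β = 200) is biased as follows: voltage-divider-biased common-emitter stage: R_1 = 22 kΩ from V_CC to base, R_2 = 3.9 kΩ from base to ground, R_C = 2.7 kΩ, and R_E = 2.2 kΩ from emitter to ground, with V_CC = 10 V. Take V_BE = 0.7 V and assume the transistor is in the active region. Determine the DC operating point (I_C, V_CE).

Thevenize the base divider: V_Th = V_CC·R_2/(R_1+R_2) = 10×3.9/25.9 = 1.51 V, R_Th = R_1‖R_2 = 3.31 kΩ.
Base-emitter loop: V_Th = I_B·R_Th + V_BE + (β+1)I_B·R_E, so I_B = (1.51 − 0.7) / (3.31 + 201×2.2) = 0.00181 mA.
I_C = β·I_B = 200×0.00181 = 0.362 mA, and I_E = (β+1)I_B = 0.364 mA.
V_CE = V_CC − I_C·R_C − I_E·R_E = 10 − 0.362×2.7 − 0.364×2.2 = 8.22 V.
V_CE = 8.22 V > 0.2 V confirms active-region operation.

I_C ≈ 0.36 mA, V_CE ≈ 8.2 V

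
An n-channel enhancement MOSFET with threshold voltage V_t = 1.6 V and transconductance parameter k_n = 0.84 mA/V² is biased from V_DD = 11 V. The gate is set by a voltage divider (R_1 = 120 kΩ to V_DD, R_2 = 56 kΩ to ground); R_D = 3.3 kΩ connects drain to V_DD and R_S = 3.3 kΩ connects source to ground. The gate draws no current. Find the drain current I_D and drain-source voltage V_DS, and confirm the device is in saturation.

V_G = V_DD·R_2/(R_1+R_2) = 11×56/176 = 3.5 V.
Assume saturation: I_D = (k_n/2)(V_GS − V_t)² with V_GS = V_G − I_D·R_S = 3.5 − 3.3·I_D.
Substituting gives 4.57·I_D² − 6.27·I_D + 1.52 = 0, with roots I_D = 0.314 or 1.06 mA.
The root I_D = 1.06 mA gives V_GS = 0.0141 V ≤ V_t, so take I_D = 0.314 mA.
Then V_GS = 2.46 V and V_DS = V_DD − I_D(R_D+R_S) = 11 − 0.314×6.6 = 8.93 V.
Saturation requires V_DS ≥ V_GS − V_t = 0.864 V; 8.93 ≥ 0.864 ✓.

I_D ≈ 0.31 mA, V_DS ≈ 8.9 V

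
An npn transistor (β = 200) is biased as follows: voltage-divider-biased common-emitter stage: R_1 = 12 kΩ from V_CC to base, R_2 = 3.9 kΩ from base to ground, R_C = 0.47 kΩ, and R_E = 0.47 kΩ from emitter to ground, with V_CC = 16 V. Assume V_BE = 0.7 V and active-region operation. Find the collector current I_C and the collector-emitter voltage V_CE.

I_C ≈ 6.6 mA, V_CE ≈ 9.8 V

Thevenize the base divider: V_Th = V_CC·R_2/(R_1+R_2) = 16×3.9/15.9 = 3.92 V, R_Th = R_1‖R_2 = 2.94 kΩ.
Base-emitter loop: V_Th = I_B·R_Th + V_BE + (β+1)I_B·R_E, so I_B = (3.92 − 0.7) / (2.94 + 201×0.47) = 0.0331 mA.
I_C = β·I_B = 200×0.0331 = 6.62 mA, and I_E = (β+1)I_B = 6.65 mA.
V_CE = V_CC − I_C·R_C − I_E·R_E = 16 − 6.62×0.47 − 6.65×0.47 = 9.76 V.
V_CE = 9.76 V > 0.2 V confirms active-region operation.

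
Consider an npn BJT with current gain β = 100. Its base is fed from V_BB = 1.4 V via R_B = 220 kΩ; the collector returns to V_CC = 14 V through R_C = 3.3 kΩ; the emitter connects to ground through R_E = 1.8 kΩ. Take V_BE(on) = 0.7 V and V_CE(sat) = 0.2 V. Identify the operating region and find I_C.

active; I_C ≈ 0.17 mA

Assume active. Base-emitter loop: I_B = (V_BB − V_BE)/(R_B + (β+1)R_E) = (1.4 − 0.7)/(220 + 101×1.8) = 0.00174 mA.
I_C = β·I_B = 100×0.00174 = 0.174 mA.
V_CE = V_CC − I_C·R_C − I_E·R_E = 14 − 0.174×3.3 − 0.176×1.8 = 13.1 V > V_CE(sat), so the active-region assumption holds.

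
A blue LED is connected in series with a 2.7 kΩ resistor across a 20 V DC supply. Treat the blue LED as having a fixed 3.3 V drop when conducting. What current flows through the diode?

I ≈ 6.2 mA

KVL around the loop: 20 = V_D + I·R = 3.3 + I × 2.7 kΩ.
So I = (20 − 3.3) / 2.7 kΩ = 16.7 / 2.7 = 6.19 mA.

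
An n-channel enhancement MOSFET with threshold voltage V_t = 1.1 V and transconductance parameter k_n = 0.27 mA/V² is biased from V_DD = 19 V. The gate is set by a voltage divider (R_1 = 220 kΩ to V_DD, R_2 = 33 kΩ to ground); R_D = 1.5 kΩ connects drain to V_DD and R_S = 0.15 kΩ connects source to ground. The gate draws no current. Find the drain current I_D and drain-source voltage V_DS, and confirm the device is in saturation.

V_G = V_DD·R_2/(R_1+R_2) = 19×33/253 = 2.48 V.
Assume saturation: I_D = (k_n/2)(V_GS − V_t)² with V_GS = V_G − I_D·R_S = 2.48 − 0.15·I_D.
Substituting gives 0.00304·I_D² − 1.06·I_D + 0.256 = 0, with roots I_D = 0.243 or 347 mA.
The root I_D = 347 mA gives V_GS = -49.6 V ≤ V_t, so take I_D = 0.243 mA.
Then V_GS = 2.44 V and V_DS = V_DD − I_D(R_D+R_S) = 19 − 0.243×1.65 = 18.6 V.
Saturation requires V_DS ≥ V_GS − V_t = 1.34 V; 18.6 ≥ 1.34 ✓.

I_D ≈ 0.24 mA, V_DS ≈ 19 V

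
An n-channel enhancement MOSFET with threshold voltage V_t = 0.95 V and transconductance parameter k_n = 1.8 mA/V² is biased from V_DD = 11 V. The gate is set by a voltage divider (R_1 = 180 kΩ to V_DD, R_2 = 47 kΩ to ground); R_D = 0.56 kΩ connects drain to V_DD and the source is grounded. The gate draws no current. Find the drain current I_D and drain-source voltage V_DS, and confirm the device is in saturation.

V_G = V_DD·R_2/(R_1+R_2) = 11×47/227 = 2.28 V. With the source grounded, V_GS = V_G = 2.28 V.
Assume saturation: I_D = (k_n/2)(V_GS − V_t)² = (1.8/2)×(2.28 − 0.95)² = 0.9×1.33² = 1.59 mA.
V_DS = V_DD − I_D·R_D = 11 − 1.59×0.56 = 10.1 V.
Saturation requires V_DS ≥ V_GS − V_t = 1.33 V; 10.1 ≥ 1.33 ✓.

I_D ≈ 1.6 mA, V_DS ≈ 10 V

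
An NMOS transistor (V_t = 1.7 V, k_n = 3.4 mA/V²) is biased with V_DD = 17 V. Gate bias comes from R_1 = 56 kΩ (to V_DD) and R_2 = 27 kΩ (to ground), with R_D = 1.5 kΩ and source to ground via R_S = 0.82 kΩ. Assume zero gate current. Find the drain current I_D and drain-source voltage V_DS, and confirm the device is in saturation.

V_G = V_DD·R_2/(R_1+R_2) = 17×27/83 = 5.53 V.
Assume saturation: I_D = (k_n/2)(V_GS − V_t)² with V_GS = V_G − I_D·R_S = 5.53 − 0.82·I_D.
Substituting gives 1.14·I_D² − 11.7·I_D + 24.9 = 0, with roots I_D = 3.04 or 7.18 mA.
The root I_D = 7.18 mA gives V_GS = -0.355 V ≤ V_t, so take I_D = 3.04 mA.
Then V_GS = 3.04 V and V_DS = V_DD − I_D(R_D+R_S) = 17 − 3.04×2.32 = 9.95 V.
Saturation requires V_DS ≥ V_GS − V_t = 1.34 V; 9.95 ≥ 1.34 ✓.

I_D ≈ 3 mA, V_DS ≈ 9.9 V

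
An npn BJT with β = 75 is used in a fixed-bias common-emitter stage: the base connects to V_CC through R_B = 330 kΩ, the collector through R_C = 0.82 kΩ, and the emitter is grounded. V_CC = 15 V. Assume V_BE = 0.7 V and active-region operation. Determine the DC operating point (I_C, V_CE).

I_C ≈ 3.2 mA, V_CE ≈ 12 V

Base loop: V_CC = I_B·R_B + V_BE, so I_B = (15 − 0.7)/330 kΩ = 0.0433 mA.
In the active region I_C = β·I_B = 75 × 0.0433 = 3.25 mA.
Collector loop: V_CE = V_CC − I_C·R_C = 15 − 3.25×0.82 = 12.3 V.
Since V_CE = 12.3 V > V_CE(sat) ≈ 0.2 V, the transistor is in the active region as assumed.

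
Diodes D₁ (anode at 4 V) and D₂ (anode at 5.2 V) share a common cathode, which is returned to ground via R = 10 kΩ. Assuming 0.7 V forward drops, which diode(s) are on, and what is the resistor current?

Assume both conduct. Then node N would need to be at both 4−0.7 = 3.3 V and 5.2−0.7 = 4.5 V, which is impossible.
Assume only D₂ conducts: V_N = 5.2 − 0.7 = 4.5 V, so I_R = 4.5/10 = 0.45 mA.
Check D₁: its anode-to-cathode voltage is 4 − 4.5 = -0.5 V < 0.7 V, so it is off. The assumption is consistent.

Only D₂ conducts; I_R ≈ 0.45 mA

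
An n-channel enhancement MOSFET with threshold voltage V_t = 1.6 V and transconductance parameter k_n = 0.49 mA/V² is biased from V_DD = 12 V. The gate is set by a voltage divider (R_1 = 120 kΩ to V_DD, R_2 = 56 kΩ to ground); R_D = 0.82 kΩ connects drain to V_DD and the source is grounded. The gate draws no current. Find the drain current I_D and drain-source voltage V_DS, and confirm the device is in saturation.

I_D ≈ 1.2 mA, V_DS ≈ 11 V

V_G = V_DD·R_2/(R_1+R_2) = 12×56/176 = 3.82 V. With the source grounded, V_GS = V_G = 3.82 V.
Assume saturation: I_D = (k_n/2)(V_GS − V_t)² = (0.49/2)×(3.82 − 1.6)² = 0.245×2.22² = 1.21 mA.
V_DS = V_DD − I_D·R_D = 12 − 1.21×0.82 = 11 V.
Saturation requires V_DS ≥ V_GS − V_t = 2.22 V; 11 ≥ 2.22 ✓.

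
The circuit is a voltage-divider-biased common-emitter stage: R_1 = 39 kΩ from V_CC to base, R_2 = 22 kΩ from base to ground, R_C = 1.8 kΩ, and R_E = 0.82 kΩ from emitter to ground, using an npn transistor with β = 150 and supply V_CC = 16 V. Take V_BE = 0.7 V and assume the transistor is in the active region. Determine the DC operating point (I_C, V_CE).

I_C ≈ 5.5 mA, V_CE ≈ 1.5 V

Thevenize the base divider: V_Th = V_CC·R_2/(R_1+R_2) = 16×22/61 = 5.77 V, R_Th = R_1‖R_2 = 14.1 kΩ.
Base-emitter loop: V_Th = I_B·R_Th + V_BE + (β+1)I_B·R_E, so I_B = (5.77 − 0.7) / (14.1 + 151×0.82) = 0.0368 mA.
I_C = β·I_B = 150×0.0368 = 5.52 mA, and I_E = (β+1)I_B = 5.55 mA.
V_CE = V_CC − I_C·R_C − I_E·R_E = 16 − 5.52×1.8 − 5.55×0.82 = 1.52 V.
V_CE = 1.52 V > 0.2 V confirms active-region operation.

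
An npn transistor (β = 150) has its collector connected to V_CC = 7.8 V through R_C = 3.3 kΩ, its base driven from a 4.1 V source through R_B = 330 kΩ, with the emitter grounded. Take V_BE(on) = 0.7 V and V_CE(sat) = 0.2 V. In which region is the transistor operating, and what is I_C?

active; I_C ≈ 1.5 mA

Assume active. Base-emitter loop: I_B = (V_BB − V_BE)/R_B = (4.1 − 0.7)/330 = 0.0103 mA.
I_C = β·I_B = 150×0.0103 = 1.55 mA.
V_CE = V_CC − I_C·R_C = 7.8 − 1.55×3.3 = 2.7 V > V_CE(sat), so the active-region assumption holds.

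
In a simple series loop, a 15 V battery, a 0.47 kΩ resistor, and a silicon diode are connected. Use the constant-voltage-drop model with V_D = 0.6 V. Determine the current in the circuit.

I ≈ 31 mA

KVL around the loop: 15 = V_D + I·R = 0.6 + I × 0.47 kΩ.
So I = (15 − 0.6) / 0.47 kΩ = 14.4 / 0.47 = 30.6 mA.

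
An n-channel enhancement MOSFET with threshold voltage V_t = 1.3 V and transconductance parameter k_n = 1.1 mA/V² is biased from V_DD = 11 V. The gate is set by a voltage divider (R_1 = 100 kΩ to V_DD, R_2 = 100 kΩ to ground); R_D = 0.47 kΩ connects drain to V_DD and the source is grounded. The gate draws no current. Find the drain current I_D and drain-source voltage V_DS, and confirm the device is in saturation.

V_G = V_DD·R_2/(R_1+R_2) = 11×100/200 = 5.5 V. With the source grounded, V_GS = V_G = 5.5 V.
Assume saturation: I_D = (k_n/2)(V_GS − V_t)² = (1.1/2)×(5.5 − 1.3)² = 0.55×4.2² = 9.7 mA.
V_DS = V_DD − I_D·R_D = 11 − 9.7×0.47 = 6.44 V.
Saturation requires V_DS ≥ V_GS − V_t = 4.2 V; 6.44 ≥ 4.2 ✓.

I_D ≈ 9.7 mA, V_DS ≈ 6.4 V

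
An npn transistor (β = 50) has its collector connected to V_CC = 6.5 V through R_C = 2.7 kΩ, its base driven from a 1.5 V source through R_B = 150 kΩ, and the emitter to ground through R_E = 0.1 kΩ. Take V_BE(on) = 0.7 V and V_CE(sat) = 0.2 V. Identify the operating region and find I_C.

Assume active. Base-emitter loop: I_B = (V_BB − V_BE)/(R_B + (β+1)R_E) = (1.5 − 0.7)/(150 + 51×0.1) = 0.00516 mA.
I_C = β·I_B = 50×0.00516 = 0.258 mA.
V_CE = V_CC − I_C·R_C − I_E·R_E = 6.5 − 0.258×2.7 − 0.263×0.1 = 5.78 V > V_CE(sat), so the active-region assumption holds.

active; I_C ≈ 0.26 mA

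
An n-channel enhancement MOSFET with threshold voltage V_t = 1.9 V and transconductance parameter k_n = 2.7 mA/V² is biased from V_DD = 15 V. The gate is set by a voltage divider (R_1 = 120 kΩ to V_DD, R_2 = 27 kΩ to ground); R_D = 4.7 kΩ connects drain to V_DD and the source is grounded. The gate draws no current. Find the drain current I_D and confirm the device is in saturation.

I_D ≈ 0.99 mA

V_G = V_DD·R_2/(R_1+R_2) = 15×27/147 = 2.76 V. With the source grounded, V_GS = V_G = 2.76 V.
Assume saturation: I_D = (k_n/2)(V_GS − V_t)² = (2.7/2)×(2.76 − 1.9)² = 1.35×0.855² = 0.987 mA.
V_DS = V_DD − I_D·R_D = 15 − 0.987×4.7 = 10.4 V.
Saturation requires V_DS ≥ V_GS − V_t = 0.855 V; 10.4 ≥ 0.855 ✓.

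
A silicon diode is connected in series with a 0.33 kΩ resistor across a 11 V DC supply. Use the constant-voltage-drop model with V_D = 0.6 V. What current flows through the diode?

I ≈ 32 mA

KVL around the loop: 11 = V_D + I·R = 0.6 + I × 0.33 kΩ.
So I = (11 − 0.6) / 0.33 kΩ = 10.4 / 0.33 = 31.5 mA.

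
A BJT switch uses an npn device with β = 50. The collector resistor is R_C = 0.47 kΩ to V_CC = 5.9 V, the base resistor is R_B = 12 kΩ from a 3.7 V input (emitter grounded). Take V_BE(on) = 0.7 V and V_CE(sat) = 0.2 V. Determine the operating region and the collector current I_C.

Assume active: I_B = (3.7 − 0.7)/12 = 0.25 mA, giving I_C = β·I_B = 12.5 mA.
But then V_CE = 5.9 − 12.5×0.47 = 0.025 V < V_CE(sat) = 0.2 V — impossible in the active region.
So the transistor is saturated. With V_CE = 0.2 V, I_C = (V_CC − 0.2)/R_C = 5.7/0.47 = 12.1 mA.
Check: β·I_B = 12.5 mA > I_C = 12.1 mA, confirming saturation.

saturation; I_C ≈ 12 mA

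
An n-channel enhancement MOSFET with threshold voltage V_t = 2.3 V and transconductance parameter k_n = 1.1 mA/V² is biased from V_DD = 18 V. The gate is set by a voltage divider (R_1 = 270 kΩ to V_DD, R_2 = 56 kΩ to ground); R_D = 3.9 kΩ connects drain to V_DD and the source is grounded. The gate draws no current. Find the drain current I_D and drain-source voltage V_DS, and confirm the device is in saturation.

V_G = V_DD·R_2/(R_1+R_2) = 18×56/326 = 3.09 V. With the source grounded, V_GS = V_G = 3.09 V.
Assume saturation: I_D = (k_n/2)(V_GS − V_t)² = (1.1/2)×(3.09 − 2.3)² = 0.55×0.792² = 0.345 mA.
V_DS = V_DD − I_D·R_D = 18 − 0.345×3.9 = 16.7 V.
Saturation requires V_DS ≥ V_GS − V_t = 0.792 V; 16.7 ≥ 0.792 ✓.

I_D ≈ 0.35 mA, V_DS ≈ 17 V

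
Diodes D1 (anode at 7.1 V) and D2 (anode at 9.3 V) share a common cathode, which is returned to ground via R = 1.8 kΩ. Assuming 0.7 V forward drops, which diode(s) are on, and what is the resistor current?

Assume both conduct. Then node N would need to be at both 7.1−0.7 = 6.4 V and 9.3−0.7 = 8.6 V, which is impossible.
Assume only D2 conducts: V_N = 9.3 − 0.7 = 8.6 V, so I_R = 8.6/1.8 = 4.78 mA.
Check D1: its anode-to-cathode voltage is 7.1 − 8.6 = -1.5 V < 0.7 V, so it is off. The assumption is consistent.

Only D2 conducts; I_R ≈ 4.8 mA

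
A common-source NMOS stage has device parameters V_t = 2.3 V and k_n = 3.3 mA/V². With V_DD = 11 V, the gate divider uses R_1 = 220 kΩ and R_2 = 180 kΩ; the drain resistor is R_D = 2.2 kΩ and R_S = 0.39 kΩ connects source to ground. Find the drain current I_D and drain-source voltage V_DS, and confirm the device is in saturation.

V_G = V_DD·R_2/(R_1+R_2) = 11×180/400 = 4.95 V.
Assume saturation: I_D = (k_n/2)(V_GS − V_t)² with V_GS = V_G − I_D·R_S = 4.95 − 0.39·I_D.
Substituting gives 0.251·I_D² − 4.41·I_D + 11.6 = 0, with roots I_D = 3.22 or 14.4 mA.
The root I_D = 14.4 mA gives V_GS = -0.65 V ≤ V_t, so take I_D = 3.22 mA.
Then V_GS = 3.7 V and V_DS = V_DD − I_D(R_D+R_S) = 11 − 3.22×2.59 = 2.67 V.
Saturation requires V_DS ≥ V_GS − V_t = 1.4 V; 2.67 ≥ 1.4 ✓.

I_D ≈ 3.2 mA, V_DS ≈ 2.7 V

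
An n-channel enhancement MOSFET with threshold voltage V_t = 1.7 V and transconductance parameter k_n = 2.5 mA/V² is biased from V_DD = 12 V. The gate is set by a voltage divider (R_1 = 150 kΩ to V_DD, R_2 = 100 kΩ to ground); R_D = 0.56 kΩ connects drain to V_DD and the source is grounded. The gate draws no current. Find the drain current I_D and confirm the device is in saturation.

I_D ≈ 12 mA

V_G = V_DD·R_2/(R_1+R_2) = 12×100/250 = 4.8 V. With the source grounded, V_GS = V_G = 4.8 V.
Assume saturation: I_D = (k_n/2)(V_GS − V_t)² = (2.5/2)×(4.8 − 1.7)² = 1.25×3.1² = 12 mA.
V_DS = V_DD − I_D·R_D = 12 − 12×0.56 = 5.27 V.
Saturation requires V_DS ≥ V_GS − V_t = 3.1 V; 5.27 ≥ 3.1 ✓.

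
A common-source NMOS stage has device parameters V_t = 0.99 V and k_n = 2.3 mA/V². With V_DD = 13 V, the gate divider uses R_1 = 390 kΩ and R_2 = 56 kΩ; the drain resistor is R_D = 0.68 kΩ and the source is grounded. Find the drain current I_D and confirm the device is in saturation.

V_G = V_DD·R_2/(R_1+R_2) = 13×56/446 = 1.63 V. With the source grounded, V_GS = V_G = 1.63 V.
Assume saturation: I_D = (k_n/2)(V_GS − V_t)² = (2.3/2)×(1.63 − 0.99)² = 1.15×0.642² = 0.474 mA.
V_DS = V_DD − I_D·R_D = 13 − 0.474×0.68 = 12.7 V.
Saturation requires V_DS ≥ V_GS − V_t = 0.642 V; 12.7 ≥ 0.642 ✓.

I_D ≈ 0.47 mA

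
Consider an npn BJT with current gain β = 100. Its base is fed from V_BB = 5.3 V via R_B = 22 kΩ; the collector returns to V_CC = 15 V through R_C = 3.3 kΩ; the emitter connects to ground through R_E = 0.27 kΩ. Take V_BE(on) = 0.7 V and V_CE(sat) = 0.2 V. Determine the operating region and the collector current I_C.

Assume active: I_B = (5.3 − 0.7)/(22 + 101×0.27) = 0.0934 mA, I_C = β·I_B = 9.34 mA.
Then V_CE = 15 − 9.34×3.3 − 9.43×0.27 = -18.4 V < 0.2 V — the active assumption fails.
Re-solve with V_CE = 0.2 V. KCL at the emitter: V_E/R_E = (V_BB−0.7−V_E)/R_B + (V_CC−0.2−V_E)/R_C, giving V_E = 1.16 V.
I_C = (V_CC − 0.2 − V_E)/R_C = (14.8 − 1.16)/3.3 = 4.13 mA.
Check: I_B = (4.6 − 1.16)/22 = 0.156 mA, and β·I_B = 15.6 mA > I_C, confirming saturation.

saturation; I_C ≈ 4.1 mA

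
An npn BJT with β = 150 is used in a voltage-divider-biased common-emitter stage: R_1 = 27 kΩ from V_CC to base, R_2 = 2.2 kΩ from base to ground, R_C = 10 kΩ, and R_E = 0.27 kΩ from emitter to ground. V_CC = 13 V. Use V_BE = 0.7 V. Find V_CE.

Thevenize the base divider: V_Th = V_CC·R_2/(R_1+R_2) = 13×2.2/29.2 = 0.979 V, R_Th = R_1‖R_2 = 2.03 kΩ.
Base-emitter loop: V_Th = I_B·R_Th + V_BE + (β+1)I_B·R_E, so I_B = (0.979 − 0.7) / (2.03 + 151×0.27) = 0.00653 mA.
I_C = β·I_B = 150×0.00653 = 0.979 mA, and I_E = (β+1)I_B = 0.986 mA.
V_CE = V_CC − I_C·R_C − I_E·R_E = 13 − 0.979×10 − 0.986×0.27 = 2.94 V.
V_CE = 2.94 V > 0.2 V confirms active-region operation.

V_CE ≈ 2.9 V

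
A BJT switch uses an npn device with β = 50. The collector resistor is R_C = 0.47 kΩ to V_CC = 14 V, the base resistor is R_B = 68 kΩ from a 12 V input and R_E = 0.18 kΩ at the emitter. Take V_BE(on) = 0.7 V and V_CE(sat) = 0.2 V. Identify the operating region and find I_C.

Assume active. Base-emitter loop: I_B = (V_BB − V_BE)/(R_B + (β+1)R_E) = (12 − 0.7)/(68 + 51×0.18) = 0.146 mA.
I_C = β·I_B = 50×0.146 = 7.32 mA.
V_CE = V_CC − I_C·R_C − I_E·R_E = 14 − 7.32×0.47 − 7.47×0.18 = 9.22 V > V_CE(sat), so the active-region assumption holds.

active; I_C ≈ 7.3 mA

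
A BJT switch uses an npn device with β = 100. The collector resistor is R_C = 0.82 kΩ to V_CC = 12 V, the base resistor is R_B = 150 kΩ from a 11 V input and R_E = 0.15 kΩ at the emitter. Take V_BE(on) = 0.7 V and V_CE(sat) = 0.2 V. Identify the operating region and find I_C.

Assume active. Base-emitter loop: I_B = (V_BB − V_BE)/(R_B + (β+1)R_E) = (11 − 0.7)/(150 + 101×0.15) = 0.0624 mA.
I_C = β·I_B = 100×0.0624 = 6.24 mA.
V_CE = V_CC − I_C·R_C − I_E·R_E = 12 − 6.24×0.82 − 6.3×0.15 = 5.94 V > V_CE(sat), so the active-region assumption holds.

active; I_C ≈ 6.2 mA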